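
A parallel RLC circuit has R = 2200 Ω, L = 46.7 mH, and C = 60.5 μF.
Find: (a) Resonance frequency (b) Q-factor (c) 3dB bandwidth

Step 1 — Resonance: ω₀ = 1/√(LC) = 1/√(0.0467·6.05e-05) = 594.9 rad/s.
Step 2 — f₀ = ω₀/(2π) = 94.69 Hz.
Step 3 — Parallel Q: Q = R/(ω₀L) = 2200/(594.9·0.0467) = 79.18.
Step 4 — Bandwidth: Δω = ω₀/Q = 7.513 rad/s; BW = Δω/(2π) = 1.196 Hz.

(a) f₀ = 94.69 Hz  (b) Q = 79.18  (c) BW = 1.196 Hz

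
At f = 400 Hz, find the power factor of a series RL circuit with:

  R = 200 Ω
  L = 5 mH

Step 1 — Angular frequency: ω = 2π·f = 2π·400 = 2513 rad/s.
Step 2 — Component impedances:
  R: Z = R = 200 Ω
  L: Z = jωL = j·2513·0.005 = 0 + j12.57 Ω
Step 3 — Series combination: Z_total = R + L = 200 + j12.57 Ω = 200.4∠3.6° Ω.
Step 4 — Power factor: PF = cos(φ) = Re(Z)/|Z| = 200/200.4 = 0.998.
Step 5 — Type: Im(Z) = 12.57 ⇒ lagging (phase φ = 3.6°).

PF = 0.998 (lagging, φ = 3.6°)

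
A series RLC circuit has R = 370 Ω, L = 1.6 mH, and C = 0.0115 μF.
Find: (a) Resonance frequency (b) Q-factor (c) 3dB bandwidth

Step 1 — Resonance: ω₀ = 1/√(LC) = 1/√(0.0016·1.15e-08) = 2.331e+05 rad/s.
Step 2 — f₀ = ω₀/(2π) = 3.71e+04 Hz.
Step 3 — Series Q: Q = ω₀L/R = 2.331e+05·0.0016/370 = 1.008.
Step 4 — Bandwidth: Δω = ω₀/Q = 2.312e+05 rad/s; BW = Δω/(2π) = 3.68e+04 Hz.

(a) f₀ = 3.71e+04 Hz  (b) Q = 1.008  (c) BW = 3.68e+04 Hz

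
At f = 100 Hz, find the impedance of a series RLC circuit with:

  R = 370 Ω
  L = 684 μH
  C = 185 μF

Step 1 — Angular frequency: ω = 2π·f = 2π·100 = 628.3 rad/s.
Step 2 — Component impedances:
  R: Z = R = 370 Ω
  L: Z = jωL = j·628.3·0.000684 = 0 + j0.4298 Ω
  C: Z = 1/(jωC) = -j/(ω·C) = 0 - j8.603 Ω
Step 3 — Series combination: Z_total = R + L + C = 370 - j8.173 Ω = 370.1∠-1.3° Ω.

Z = 370 - j8.173 Ω = 370.1∠-1.3° Ω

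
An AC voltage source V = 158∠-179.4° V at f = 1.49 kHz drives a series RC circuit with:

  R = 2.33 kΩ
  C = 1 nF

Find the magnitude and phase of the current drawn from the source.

Step 1 — Angular frequency: ω = 2π·f = 2π·1490 = 9362 rad/s.
Step 2 — Component impedances:
  R: Z = R = 2330 Ω
  C: Z = 1/(jωC) = -j/(ω·C) = 0 - j1.068e+05 Ω
Step 3 — Series combination: Z_total = R + C = 2330 - j1.068e+05 Ω = 1.068e+05∠-88.8° Ω.
Step 4 — Source phasor: V = 158∠-179.4° V = -158 - j1.655 V.
Step 5 — Ohm's law: I = V / Z_total = (-158 - j1.655) / (2330 - j1.068e+05) = -1.677e-05 - j0.001479 A.
Step 6 — Convert to polar: |I| = 0.001479 A, ∠I = -90.6°.

I = 0.001479∠-90.6° A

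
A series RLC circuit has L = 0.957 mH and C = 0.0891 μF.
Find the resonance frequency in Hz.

Step 1 — Resonance condition Im(Z)=0 gives ω₀ = 1/√(LC).
Step 2 — ω₀ = 1/√(0.000957·8.91e-08) = 1.083e+05 rad/s.
Step 3 — f₀ = ω₀/(2π) = 1.724e+04 Hz.

f₀ = 1.724e+04 Hz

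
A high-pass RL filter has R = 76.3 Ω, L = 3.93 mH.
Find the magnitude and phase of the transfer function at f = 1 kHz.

Step 1 — Angular frequency: ω = 2π·1000 = 6283 rad/s.
Step 2 — Transfer function: H(jω) = jωL/(R + jωL).
Step 3 — Numerator jωL = j·24.69; denominator R + jωL = 76.3 + j24.69.
Step 4 — H = 0.09481 + j0.2929.
Step 5 — Magnitude: |H| = 0.3079 (-10.2 dB); phase: φ = 72.1°.

|H| = 0.3079 (-10.2 dB), φ = 72.1°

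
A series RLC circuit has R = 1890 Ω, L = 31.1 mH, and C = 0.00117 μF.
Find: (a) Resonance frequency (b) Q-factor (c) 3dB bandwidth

Step 1 — Resonance: ω₀ = 1/√(LC) = 1/√(0.0311·1.17e-09) = 1.658e+05 rad/s.
Step 2 — f₀ = ω₀/(2π) = 2.638e+04 Hz.
Step 3 — Series Q: Q = ω₀L/R = 1.658e+05·0.0311/1890 = 2.728.
Step 4 — Bandwidth: Δω = ω₀/Q = 6.077e+04 rad/s; BW = Δω/(2π) = 9672 Hz.

(a) f₀ = 2.638e+04 Hz  (b) Q = 2.728  (c) BW = 9672 Hz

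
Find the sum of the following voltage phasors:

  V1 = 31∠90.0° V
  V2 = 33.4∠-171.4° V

Step 1 — Convert each phasor to rectangular form:
  V1 = 31·(cos(90.0°) + j·sin(90.0°)) = 0 + j31 V
  V2 = 33.4·(cos(-171.4°) + j·sin(-171.4°)) = -33.02 - j4.994 V
Step 2 — Sum components: V_total = -33.02 + j26.01 V.
Step 3 — Convert to polar: |V_total| = 42.03 V, ∠V_total = 141.8°.

V_total = 42.03∠141.8° V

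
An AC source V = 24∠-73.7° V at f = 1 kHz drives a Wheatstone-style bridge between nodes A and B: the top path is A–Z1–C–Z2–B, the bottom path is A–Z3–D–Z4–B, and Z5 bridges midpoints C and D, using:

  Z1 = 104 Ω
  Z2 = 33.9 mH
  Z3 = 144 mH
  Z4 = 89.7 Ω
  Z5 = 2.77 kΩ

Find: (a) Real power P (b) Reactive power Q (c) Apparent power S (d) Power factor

Step 1 — Angular frequency: ω = 2π·f = 2π·1000 = 6283 rad/s.
Step 2 — Component impedances:
  Z1: Z = R = 104 Ω
  Z2: Z = jωL = j·6283·0.0339 = 0 + j213 Ω
  Z3: Z = jωL = j·6283·0.144 = 0 + j904.8 Ω
  Z4: Z = R = 89.7 Ω
  Z5: Z = R = 2770 Ω
Step 3 — Bridge requires nodal analysis (the Z5 bridge couples midpoints C and D, so the two paths cannot be reduced to a simple series/parallel combination). Setting node B to ground and injecting 1 A at node A, the 3-node admittance system at A, C, D solves to V_A = Z_AB = 81.46 + j179.4 Ω = 197.1∠65.6° Ω.
Step 4 — Source phasor: V = 24∠-73.7° V = 6.736 - j23.04 V.
Step 5 — Current: I = V / Z = -0.09231 - j0.07945 A = 0.1218∠-139.3° A.
Step 6 — Complex power: S = V·I* = 1.208 + j2.662 VA.
Step 7 — Real power: P = Re(S) = 1.208 W.
Step 8 — Reactive power: Q = Im(S) = 2.662 VAR.
Step 9 — Apparent power: |S| = 2.923 VA.
Step 10 — Power factor: PF = P/|S| = 0.4134 (lagging).

(a) P = 1.208 W  (b) Q = 2.662 VAR  (c) S = 2.923 VA  (d) PF = 0.4134 (lagging)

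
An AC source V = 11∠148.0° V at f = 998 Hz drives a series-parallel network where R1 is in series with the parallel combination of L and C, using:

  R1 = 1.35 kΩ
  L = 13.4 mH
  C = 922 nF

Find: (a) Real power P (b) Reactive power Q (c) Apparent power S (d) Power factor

Step 1 — Angular frequency: ω = 2π·f = 2π·998 = 6271 rad/s.
Step 2 — Component impedances:
  R1: Z = R = 1350 Ω
  L: Z = jωL = j·6271·0.0134 = 0 + j84.03 Ω
  C: Z = 1/(jωC) = -j/(ω·C) = 0 - j173 Ω
Step 3 — Parallel branch: L || C = 1/(1/L + 1/C) = 0 + j163.4 Ω.
Step 4 — Series with R1: Z_total = R1 + (L || C) = 1350 + j163.4 Ω = 1360∠6.9° Ω.
Step 5 — Source phasor: V = 11∠148.0° V = -9.329 + j5.829 V.
Step 6 — Current: I = V / Z = -0.006295 + j0.00508 A = 0.008089∠141.1° A.
Step 7 — Complex power: S = V·I* = 0.08834 + j0.01069 VA.
Step 8 — Real power: P = Re(S) = 0.08834 W.
Step 9 — Reactive power: Q = Im(S) = 0.01069 VAR.
Step 10 — Apparent power: |S| = 0.08898 VA.
Step 11 — Power factor: PF = P/|S| = 0.9928 (lagging).

(a) P = 0.08834 W  (b) Q = 0.01069 VAR  (c) S = 0.08898 VA  (d) PF = 0.9928 (lagging)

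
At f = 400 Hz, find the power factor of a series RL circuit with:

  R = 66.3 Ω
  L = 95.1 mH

Step 1 — Angular frequency: ω = 2π·f = 2π·400 = 2513 rad/s.
Step 2 — Component impedances:
  R: Z = R = 66.3 Ω
  L: Z = jωL = j·2513·0.0951 = 0 + j239 Ω
Step 3 — Series combination: Z_total = R + L = 66.3 + j239 Ω = 248∠74.5° Ω.
Step 4 — Power factor: PF = cos(φ) = Re(Z)/|Z| = 66.3/248 = 0.2673.
Step 5 — Type: Im(Z) = 239 ⇒ lagging (phase φ = 74.5°).

PF = 0.2673 (lagging, φ = 74.5°)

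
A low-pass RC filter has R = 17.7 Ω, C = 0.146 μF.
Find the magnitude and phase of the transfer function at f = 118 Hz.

Step 1 — Angular frequency: ω = 2π·118 = 741.4 rad/s.
Step 2 — Transfer function: H(jω) = 1/(1 + jωRC).
Step 3 — Denominator: 1 + jωRC = 1 + j·741.4·17.7·1.46e-07 = 1 + j0.001916.
Step 4 — H = 1 - j0.001916.
Step 5 — Magnitude: |H| = 1 (-0.0 dB); phase: φ = -0.1°.

|H| = 1 (-0.0 dB), φ = -0.1°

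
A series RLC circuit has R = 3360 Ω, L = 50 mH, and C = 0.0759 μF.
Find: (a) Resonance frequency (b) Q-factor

Step 1 — Resonance condition Im(Z)=0 gives ω₀ = 1/√(LC).
Step 2 — ω₀ = 1/√(0.05·7.59e-08) = 1.623e+04 rad/s.
Step 3 — f₀ = ω₀/(2π) = 2584 Hz.
Step 4 — Series Q: Q = ω₀L/R = 1.623e+04·0.05/3360 = 0.2416.

(a) f₀ = 2584 Hz  (b) Q = 0.2416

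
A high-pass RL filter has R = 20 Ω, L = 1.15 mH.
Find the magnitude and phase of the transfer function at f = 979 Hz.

Step 1 — Angular frequency: ω = 2π·979 = 6151 rad/s.
Step 2 — Transfer function: H(jω) = jωL/(R + jωL).
Step 3 — Numerator jωL = j·7.074; denominator R + jωL = 20 + j7.074.
Step 4 — H = 0.1112 + j0.3144.
Step 5 — Magnitude: |H| = 0.3335 (-9.5 dB); phase: φ = 70.5°.

|H| = 0.3335 (-9.5 dB), φ = 70.5°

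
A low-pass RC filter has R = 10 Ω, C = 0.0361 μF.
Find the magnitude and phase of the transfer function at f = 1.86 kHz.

Step 1 — Angular frequency: ω = 2π·1860 = 1.169e+04 rad/s.
Step 2 — Transfer function: H(jω) = 1/(1 + jωRC).
Step 3 — Denominator: 1 + jωRC = 1 + j·1.169e+04·10·3.61e-08 = 1 + j0.004219.
Step 4 — H = 1 - j0.004219.
Step 5 — Magnitude: |H| = 1 (-0.0 dB); phase: φ = -0.2°.

|H| = 1 (-0.0 dB), φ = -0.2°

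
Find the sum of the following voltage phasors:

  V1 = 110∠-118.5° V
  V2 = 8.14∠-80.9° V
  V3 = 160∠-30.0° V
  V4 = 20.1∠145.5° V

Step 1 — Convert each phasor to rectangular form:
  V1 = 110·(cos(-118.5°) + j·sin(-118.5°)) = -52.49 - j96.67 V
  V2 = 8.14·(cos(-80.9°) + j·sin(-80.9°)) = 1.287 - j8.038 V
  V3 = 160·(cos(-30.0°) + j·sin(-30.0°)) = 138.6 - j80 V
  V4 = 20.1·(cos(145.5°) + j·sin(145.5°)) = -16.56 + j11.38 V
Step 2 — Sum components: V_total = 70.8 - j173.3 V.
Step 3 — Convert to polar: |V_total| = 187.2 V, ∠V_total = -67.8°.

V_total = 187.2∠-67.8° V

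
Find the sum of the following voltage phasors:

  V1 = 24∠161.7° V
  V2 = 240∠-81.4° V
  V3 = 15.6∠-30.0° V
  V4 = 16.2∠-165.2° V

Step 1 — Convert each phasor to rectangular form:
  V1 = 24·(cos(161.7°) + j·sin(161.7°)) = -22.79 + j7.536 V
  V2 = 240·(cos(-81.4°) + j·sin(-81.4°)) = 35.89 - j237.3 V
  V3 = 15.6·(cos(-30.0°) + j·sin(-30.0°)) = 13.51 - j7.8 V
  V4 = 16.2·(cos(-165.2°) + j·sin(-165.2°)) = -15.66 - j4.138 V
Step 2 — Sum components: V_total = 10.95 - j241.7 V.
Step 3 — Convert to polar: |V_total| = 242 V, ∠V_total = -87.4°.

V_total = 242∠-87.4° V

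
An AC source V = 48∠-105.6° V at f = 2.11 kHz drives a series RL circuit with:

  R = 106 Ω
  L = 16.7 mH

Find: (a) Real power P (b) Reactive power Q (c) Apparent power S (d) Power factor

Step 1 — Angular frequency: ω = 2π·f = 2π·2110 = 1.326e+04 rad/s.
Step 2 — Component impedances:
  R: Z = R = 106 Ω
  L: Z = jωL = j·1.326e+04·0.0167 = 0 + j221.4 Ω
Step 3 — Series combination: Z_total = R + L = 106 + j221.4 Ω = 245.5∠64.4° Ω.
Step 4 — Source phasor: V = 48∠-105.6° V = -12.91 - j46.23 V.
Step 5 — Current: I = V / Z = -0.1926 - j0.0339 A = 0.1955∠-170.0° A.
Step 6 — Complex power: S = V·I* = 4.053 + j8.466 VA.
Step 7 — Real power: P = Re(S) = 4.053 W.
Step 8 — Reactive power: Q = Im(S) = 8.466 VAR.
Step 9 — Apparent power: |S| = 9.386 VA.
Step 10 — Power factor: PF = P/|S| = 0.4318 (lagging).

(a) P = 4.053 W  (b) Q = 8.466 VAR  (c) S = 9.386 VA  (d) PF = 0.4318 (lagging)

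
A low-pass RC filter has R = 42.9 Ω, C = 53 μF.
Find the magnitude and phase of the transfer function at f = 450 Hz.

Step 1 — Angular frequency: ω = 2π·450 = 2827 rad/s.
Step 2 — Transfer function: H(jω) = 1/(1 + jωRC).
Step 3 — Denominator: 1 + jωRC = 1 + j·2827·42.9·5.3e-05 = 1 + j6.429.
Step 4 — H = 0.02362 - j0.1519.
Step 5 — Magnitude: |H| = 0.1537 (-16.3 dB); phase: φ = -81.2°.

|H| = 0.1537 (-16.3 dB), φ = -81.2°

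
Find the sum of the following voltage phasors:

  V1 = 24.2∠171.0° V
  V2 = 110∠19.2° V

Step 1 — Convert each phasor to rectangular form:
  V1 = 24.2·(cos(171.0°) + j·sin(171.0°)) = -23.9 + j3.786 V
  V2 = 110·(cos(19.2°) + j·sin(19.2°)) = 103.9 + j36.18 V
Step 2 — Sum components: V_total = 79.98 + j39.96 V.
Step 3 — Convert to polar: |V_total| = 89.41 V, ∠V_total = 26.5°.

V_total = 89.41∠26.5° V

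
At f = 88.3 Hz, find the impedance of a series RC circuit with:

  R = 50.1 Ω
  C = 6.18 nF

Step 1 — Angular frequency: ω = 2π·f = 2π·88.3 = 554.8 rad/s.
Step 2 — Component impedances:
  R: Z = R = 50.1 Ω
  C: Z = 1/(jωC) = -j/(ω·C) = 0 - j2.917e+05 Ω
Step 3 — Series combination: Z_total = R + C = 50.1 - j2.917e+05 Ω = 2.917e+05∠-90.0° Ω.

Z = 50.1 - j2.917e+05 Ω = 2.917e+05∠-90.0° Ω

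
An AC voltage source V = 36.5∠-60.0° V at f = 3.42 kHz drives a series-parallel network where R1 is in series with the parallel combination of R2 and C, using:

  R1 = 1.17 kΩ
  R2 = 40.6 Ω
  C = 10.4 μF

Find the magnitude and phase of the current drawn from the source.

Step 1 — Angular frequency: ω = 2π·f = 2π·3420 = 2.149e+04 rad/s.
Step 2 — Component impedances:
  R1: Z = R = 1170 Ω
  R2: Z = R = 40.6 Ω
  C: Z = 1/(jωC) = -j/(ω·C) = 0 - j4.475 Ω
Step 3 — Parallel branch: R2 || C = 1/(1/R2 + 1/C) = 0.4872 - j4.421 Ω.
Step 4 — Series with R1: Z_total = R1 + (R2 || C) = 1170 - j4.421 Ω = 1170∠-0.2° Ω.
Step 5 — Source phasor: V = 36.5∠-60.0° V = 18.25 - j31.61 V.
Step 6 — Ohm's law: I = V / Z_total = (18.25 - j31.61) / (1170 - j4.421) = 0.01569 - j0.02695 A.
Step 7 — Convert to polar: |I| = 0.03118 A, ∠I = -59.8°.

I = 0.03118∠-59.8° A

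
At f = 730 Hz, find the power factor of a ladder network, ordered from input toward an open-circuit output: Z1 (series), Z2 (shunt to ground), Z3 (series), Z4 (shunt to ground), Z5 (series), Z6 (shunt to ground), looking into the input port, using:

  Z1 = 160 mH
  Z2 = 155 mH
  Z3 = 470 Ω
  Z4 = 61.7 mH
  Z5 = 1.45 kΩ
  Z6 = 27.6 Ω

Step 1 — Angular frequency: ω = 2π·f = 2π·730 = 4587 rad/s.
Step 2 — Component impedances:
  Z1: Z = jωL = j·4587·0.16 = 0 + j733.9 Ω
  Z2: Z = jωL = j·4587·0.155 = 0 + j710.9 Ω
  Z3: Z = R = 470 Ω
  Z4: Z = jωL = j·4587·0.0617 = 0 + j283 Ω
  Z5: Z = R = 1450 Ω
  Z6: Z = R = 27.6 Ω
Step 3 — Ladder network (open output): work backward from the far end, alternating series and parallel combinations. Z_in = 212.7 + j1044 Ω = 1066∠78.5° Ω.
Step 4 — Power factor: PF = cos(φ) = Re(Z)/|Z| = 212.74/1065.5 = 0.1997.
Step 5 — Type: Im(Z) = 1044 ⇒ lagging (phase φ = 78.5°).

PF = 0.1997 (lagging, φ = 78.5°)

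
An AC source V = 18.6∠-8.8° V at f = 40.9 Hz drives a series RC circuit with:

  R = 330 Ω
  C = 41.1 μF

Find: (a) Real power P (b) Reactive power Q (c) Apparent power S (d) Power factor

Step 1 — Angular frequency: ω = 2π·f = 2π·40.9 = 257 rad/s.
Step 2 — Component impedances:
  R: Z = R = 330 Ω
  C: Z = 1/(jωC) = -j/(ω·C) = 0 - j94.68 Ω
Step 3 — Series combination: Z_total = R + C = 330 - j94.68 Ω = 343.3∠-16.0° Ω.
Step 4 — Source phasor: V = 18.6∠-8.8° V = 18.38 - j2.846 V.
Step 5 — Current: I = V / Z = 0.05375 + j0.006798 A = 0.05418∠7.2° A.
Step 6 — Complex power: S = V·I* = 0.9686 - j0.2779 VA.
Step 7 — Real power: P = Re(S) = 0.9686 W.
Step 8 — Reactive power: Q = Im(S) = -0.2779 VAR.
Step 9 — Apparent power: |S| = 1.008 VA.
Step 10 — Power factor: PF = P/|S| = 0.9612 (leading).

(a) P = 0.9686 W  (b) Q = -0.2779 VAR  (c) S = 1.008 VA  (d) PF = 0.9612 (leading)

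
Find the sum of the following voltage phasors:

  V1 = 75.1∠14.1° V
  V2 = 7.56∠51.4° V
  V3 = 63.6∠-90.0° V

Step 1 — Convert each phasor to rectangular form:
  V1 = 75.1·(cos(14.1°) + j·sin(14.1°)) = 72.84 + j18.3 V
  V2 = 7.56·(cos(51.4°) + j·sin(51.4°)) = 4.717 + j5.908 V
  V3 = 63.6·(cos(-90.0°) + j·sin(-90.0°)) = 0 - j63.6 V
Step 2 — Sum components: V_total = 77.55 - j39.4 V.
Step 3 — Convert to polar: |V_total| = 86.99 V, ∠V_total = -26.9°.

V_total = 86.99∠-26.9° V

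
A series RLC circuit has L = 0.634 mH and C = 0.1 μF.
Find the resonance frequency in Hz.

Step 1 — Resonance condition Im(Z)=0 gives ω₀ = 1/√(LC).
Step 2 — ω₀ = 1/√(0.000634·1e-07) = 1.256e+05 rad/s.
Step 3 — f₀ = ω₀/(2π) = 1.999e+04 Hz.

f₀ = 1.999e+04 Hz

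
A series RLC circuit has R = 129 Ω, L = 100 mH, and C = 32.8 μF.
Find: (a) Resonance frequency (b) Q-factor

Step 1 — Resonance condition Im(Z)=0 gives ω₀ = 1/√(LC).
Step 2 — ω₀ = 1/√(0.1·3.28e-05) = 552.2 rad/s.
Step 3 — f₀ = ω₀/(2π) = 87.88 Hz.
Step 4 — Series Q: Q = ω₀L/R = 552.2·0.1/129 = 0.428.

(a) f₀ = 87.88 Hz  (b) Q = 0.428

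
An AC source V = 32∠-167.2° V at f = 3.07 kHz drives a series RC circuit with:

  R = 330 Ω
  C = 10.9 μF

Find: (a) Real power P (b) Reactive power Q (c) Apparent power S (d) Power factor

Step 1 — Angular frequency: ω = 2π·f = 2π·3070 = 1.929e+04 rad/s.
Step 2 — Component impedances:
  R: Z = R = 330 Ω
  C: Z = 1/(jωC) = -j/(ω·C) = 0 - j4.756 Ω
Step 3 — Series combination: Z_total = R + C = 330 - j4.756 Ω = 330∠-0.8° Ω.
Step 4 — Source phasor: V = 32∠-167.2° V = -31.2 - j7.09 V.
Step 5 — Current: I = V / Z = -0.09423 - j0.02284 A = 0.09696∠-166.4° A.
Step 6 — Complex power: S = V·I* = 3.102 - j0.04471 VA.
Step 7 — Real power: P = Re(S) = 3.102 W.
Step 8 — Reactive power: Q = Im(S) = -0.04471 VAR.
Step 9 — Apparent power: |S| = 3.103 VA.
Step 10 — Power factor: PF = P/|S| = 0.9999 (leading).

(a) P = 3.102 W  (b) Q = -0.04471 VAR  (c) S = 3.103 VA  (d) PF = 0.9999 (leading)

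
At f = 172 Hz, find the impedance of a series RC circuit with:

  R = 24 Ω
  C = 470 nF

Step 1 — Angular frequency: ω = 2π·f = 2π·172 = 1081 rad/s.
Step 2 — Component impedances:
  R: Z = R = 24 Ω
  C: Z = 1/(jωC) = -j/(ω·C) = 0 - j1969 Ω
Step 3 — Series combination: Z_total = R + C = 24 - j1969 Ω = 1969∠-89.3° Ω.

Z = 24 - j1969 Ω = 1969∠-89.3° Ω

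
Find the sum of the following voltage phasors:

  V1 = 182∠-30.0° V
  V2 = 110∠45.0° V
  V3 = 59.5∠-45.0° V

Step 1 — Convert each phasor to rectangular form:
  V1 = 182·(cos(-30.0°) + j·sin(-30.0°)) = 157.6 - j91 V
  V2 = 110·(cos(45.0°) + j·sin(45.0°)) = 77.78 + j77.78 V
  V3 = 59.5·(cos(-45.0°) + j·sin(-45.0°)) = 42.07 - j42.07 V
Step 2 — Sum components: V_total = 277.5 - j55.29 V.
Step 3 — Convert to polar: |V_total| = 282.9 V, ∠V_total = -11.3°.

V_total = 282.9∠-11.3° V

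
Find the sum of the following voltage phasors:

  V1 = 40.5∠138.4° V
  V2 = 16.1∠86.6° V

Step 1 — Convert each phasor to rectangular form:
  V1 = 40.5·(cos(138.4°) + j·sin(138.4°)) = -30.29 + j26.89 V
  V2 = 16.1·(cos(86.6°) + j·sin(86.6°)) = 0.9548 + j16.07 V
Step 2 — Sum components: V_total = -29.33 + j42.96 V.
Step 3 — Convert to polar: |V_total| = 52.02 V, ∠V_total = 124.3°.

V_total = 52.02∠124.3° V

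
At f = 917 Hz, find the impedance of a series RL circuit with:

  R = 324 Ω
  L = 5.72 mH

Step 1 — Angular frequency: ω = 2π·f = 2π·917 = 5762 rad/s.
Step 2 — Component impedances:
  R: Z = R = 324 Ω
  L: Z = jωL = j·5762·0.00572 = 0 + j32.96 Ω
Step 3 — Series combination: Z_total = R + L = 324 + j32.96 Ω = 325.7∠5.8° Ω.

Z = 324 + j32.96 Ω = 325.7∠5.8° Ω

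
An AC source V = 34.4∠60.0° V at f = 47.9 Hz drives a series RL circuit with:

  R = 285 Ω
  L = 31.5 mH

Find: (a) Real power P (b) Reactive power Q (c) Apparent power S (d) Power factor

Step 1 — Angular frequency: ω = 2π·f = 2π·47.9 = 301 rad/s.
Step 2 — Component impedances:
  R: Z = R = 285 Ω
  L: Z = jωL = j·301·0.0315 = 0 + j9.48 Ω
Step 3 — Series combination: Z_total = R + L = 285 + j9.48 Ω = 285.2∠1.9° Ω.
Step 4 — Source phasor: V = 34.4∠60.0° V = 17.2 + j29.79 V.
Step 5 — Current: I = V / Z = 0.06376 + j0.1024 A = 0.1206∠58.1° A.
Step 6 — Complex power: S = V·I* = 4.148 + j0.138 VA.
Step 7 — Real power: P = Re(S) = 4.148 W.
Step 8 — Reactive power: Q = Im(S) = 0.138 VAR.
Step 9 — Apparent power: |S| = 4.15 VA.
Step 10 — Power factor: PF = P/|S| = 0.9994 (lagging).

(a) P = 4.148 W  (b) Q = 0.138 VAR  (c) S = 4.15 VA  (d) PF = 0.9994 (lagging)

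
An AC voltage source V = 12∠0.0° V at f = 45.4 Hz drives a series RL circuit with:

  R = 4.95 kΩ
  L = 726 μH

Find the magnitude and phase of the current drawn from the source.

Step 1 — Angular frequency: ω = 2π·f = 2π·45.4 = 285.3 rad/s.
Step 2 — Component impedances:
  R: Z = R = 4950 Ω
  L: Z = jωL = j·285.3·0.000726 = 0 + j0.2071 Ω
Step 3 — Series combination: Z_total = R + L = 4950 + j0.2071 Ω = 4950∠0.0° Ω.
Step 4 — Source phasor: V = 12∠0.0° V = 12 V.
Step 5 — Ohm's law: I = V / Z_total = (12) / (4950 + j0.2071) = 0.002424 - j1.014e-07 A.
Step 6 — Convert to polar: |I| = 0.002424 A, ∠I = -0.0°.

I = 0.002424∠-0.0° A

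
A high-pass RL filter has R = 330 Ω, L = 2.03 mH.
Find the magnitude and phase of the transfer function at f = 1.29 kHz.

Step 1 — Angular frequency: ω = 2π·1290 = 8105 rad/s.
Step 2 — Transfer function: H(jω) = jωL/(R + jωL).
Step 3 — Numerator jωL = j·16.45; denominator R + jωL = 330 + j16.45.
Step 4 — H = 0.00248 + j0.04974.
Step 5 — Magnitude: |H| = 0.0498 (-26.1 dB); phase: φ = 87.1°.

|H| = 0.0498 (-26.1 dB), φ = 87.1°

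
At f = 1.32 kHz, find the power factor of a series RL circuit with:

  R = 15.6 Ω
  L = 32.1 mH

Step 1 — Angular frequency: ω = 2π·f = 2π·1320 = 8294 rad/s.
Step 2 — Component impedances:
  R: Z = R = 15.6 Ω
  L: Z = jωL = j·8294·0.0321 = 0 + j266.2 Ω
Step 3 — Series combination: Z_total = R + L = 15.6 + j266.2 Ω = 266.7∠86.6° Ω.
Step 4 — Power factor: PF = cos(φ) = Re(Z)/|Z| = 15.6/266.688 = 0.0585.
Step 5 — Type: Im(Z) = 266.2 ⇒ lagging (phase φ = 86.6°).

PF = 0.0585 (lagging, φ = 86.6°)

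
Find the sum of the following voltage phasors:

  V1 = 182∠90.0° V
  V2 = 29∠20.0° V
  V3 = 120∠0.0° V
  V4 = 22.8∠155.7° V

Step 1 — Convert each phasor to rectangular form:
  V1 = 182·(cos(90.0°) + j·sin(90.0°)) = 0 + j182 V
  V2 = 29·(cos(20.0°) + j·sin(20.0°)) = 27.25 + j9.919 V
  V3 = 120·(cos(0.0°) + j·sin(0.0°)) = 120 V
  V4 = 22.8·(cos(155.7°) + j·sin(155.7°)) = -20.78 + j9.383 V
Step 2 — Sum components: V_total = 126.5 + j201.3 V.
Step 3 — Convert to polar: |V_total| = 237.7 V, ∠V_total = 57.9°.

V_total = 237.7∠57.9° V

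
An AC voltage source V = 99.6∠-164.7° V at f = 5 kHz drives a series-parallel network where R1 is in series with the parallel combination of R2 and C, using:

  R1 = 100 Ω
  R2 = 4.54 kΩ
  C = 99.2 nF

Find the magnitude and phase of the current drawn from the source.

Step 1 — Angular frequency: ω = 2π·f = 2π·5000 = 3.142e+04 rad/s.
Step 2 — Component impedances:
  R1: Z = R = 100 Ω
  R2: Z = R = 4540 Ω
  C: Z = 1/(jωC) = -j/(ω·C) = 0 - j320.9 Ω
Step 3 — Parallel branch: R2 || C = 1/(1/R2 + 1/C) = 22.57 - j319.3 Ω.
Step 4 — Series with R1: Z_total = R1 + (R2 || C) = 122.6 - j319.3 Ω = 342∠-69.0° Ω.
Step 5 — Source phasor: V = 99.6∠-164.7° V = -96.07 - j26.28 V.
Step 6 — Ohm's law: I = V / Z_total = (-96.07 - j26.28) / (122.6 - j319.3) = -0.02893 - j0.2898 A.
Step 7 — Convert to polar: |I| = 0.2912 A, ∠I = -95.7°.

I = 0.2912∠-95.7° A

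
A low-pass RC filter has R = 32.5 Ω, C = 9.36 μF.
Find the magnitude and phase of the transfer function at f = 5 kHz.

Step 1 — Angular frequency: ω = 2π·5000 = 3.142e+04 rad/s.
Step 2 — Transfer function: H(jω) = 1/(1 + jωRC).
Step 3 — Denominator: 1 + jωRC = 1 + j·3.142e+04·32.5·9.36e-06 = 1 + j9.557.
Step 4 — H = 0.01083 - j0.1035.
Step 5 — Magnitude: |H| = 0.1041 (-19.7 dB); phase: φ = -84.0°.

|H| = 0.1041 (-19.7 dB), φ = -84.0°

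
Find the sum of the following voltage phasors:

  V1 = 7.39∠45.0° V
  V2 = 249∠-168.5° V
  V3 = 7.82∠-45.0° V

Step 1 — Convert each phasor to rectangular form:
  V1 = 7.39·(cos(45.0°) + j·sin(45.0°)) = 5.226 + j5.226 V
  V2 = 249·(cos(-168.5°) + j·sin(-168.5°)) = -244 - j49.64 V
  V3 = 7.82·(cos(-45.0°) + j·sin(-45.0°)) = 5.53 - j5.53 V
Step 2 — Sum components: V_total = -233.2 - j49.95 V.
Step 3 — Convert to polar: |V_total| = 238.5 V, ∠V_total = -167.9°.

V_total = 238.5∠-167.9° V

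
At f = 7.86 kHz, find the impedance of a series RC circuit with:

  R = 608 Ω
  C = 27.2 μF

Step 1 — Angular frequency: ω = 2π·f = 2π·7860 = 4.939e+04 rad/s.
Step 2 — Component impedances:
  R: Z = R = 608 Ω
  C: Z = 1/(jωC) = -j/(ω·C) = 0 - j0.7444 Ω
Step 3 — Series combination: Z_total = R + C = 608 - j0.7444 Ω = 608∠-0.1° Ω.

Z = 608 - j0.7444 Ω = 608∠-0.1° Ω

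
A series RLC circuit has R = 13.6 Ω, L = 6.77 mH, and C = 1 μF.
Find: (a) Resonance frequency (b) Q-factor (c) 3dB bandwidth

Step 1 — Resonance: ω₀ = 1/√(LC) = 1/√(0.00677·1e-06) = 1.215e+04 rad/s.
Step 2 — f₀ = ω₀/(2π) = 1934 Hz.
Step 3 — Series Q: Q = ω₀L/R = 1.215e+04·0.00677/13.6 = 6.05.
Step 4 — Bandwidth: Δω = ω₀/Q = 2009 rad/s; BW = Δω/(2π) = 319.7 Hz.

(a) f₀ = 1934 Hz  (b) Q = 6.05  (c) BW = 319.7 Hz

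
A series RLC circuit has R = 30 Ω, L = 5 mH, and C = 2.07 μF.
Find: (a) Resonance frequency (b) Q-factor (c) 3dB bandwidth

Step 1 — Resonance condition Im(Z)=0 gives ω₀ = 1/√(LC).
Step 2 — ω₀ = 1/√(0.005·2.07e-06) = 9829 rad/s.
Step 3 — f₀ = ω₀/(2π) = 1564 Hz.
Step 4 — Series Q: Q = ω₀L/R = 9829·0.005/30 = 1.638.
Step 5 — 3dB bandwidth: Δω = ω₀/Q = 6000 rad/s; BW = Δω/(2π) = 954.9 Hz.

(a) f₀ = 1564 Hz  (b) Q = 1.638  (c) BW = 954.9 Hz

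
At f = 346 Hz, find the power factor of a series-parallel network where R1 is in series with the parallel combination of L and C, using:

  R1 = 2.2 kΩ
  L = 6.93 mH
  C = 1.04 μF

Step 1 — Angular frequency: ω = 2π·f = 2π·346 = 2174 rad/s.
Step 2 — Component impedances:
  R1: Z = R = 2200 Ω
  L: Z = jωL = j·2174·0.00693 = 0 + j15.07 Ω
  C: Z = 1/(jωC) = -j/(ω·C) = 0 - j442.3 Ω
Step 3 — Parallel branch: L || C = 1/(1/L + 1/C) = 0 + j15.6 Ω.
Step 4 — Series with R1: Z_total = R1 + (L || C) = 2200 + j15.6 Ω = 2200∠0.4° Ω.
Step 5 — Power factor: PF = cos(φ) = Re(Z)/|Z| = 2200/2200 = 1.
Step 6 — Type: Im(Z) = 15.6 ⇒ lagging (phase φ = 0.4°).

PF = 1 (lagging, φ = 0.4°)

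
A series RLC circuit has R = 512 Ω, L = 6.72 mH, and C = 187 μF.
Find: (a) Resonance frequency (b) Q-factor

Step 1 — Resonance condition Im(Z)=0 gives ω₀ = 1/√(LC).
Step 2 — ω₀ = 1/√(0.00672·0.000187) = 892.1 rad/s.
Step 3 — f₀ = ω₀/(2π) = 142 Hz.
Step 4 — Series Q: Q = ω₀L/R = 892.1·0.00672/512 = 0.01171.

(a) f₀ = 142 Hz  (b) Q = 0.01171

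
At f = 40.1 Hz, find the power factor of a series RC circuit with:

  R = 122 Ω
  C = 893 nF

Step 1 — Angular frequency: ω = 2π·f = 2π·40.1 = 252 rad/s.
Step 2 — Component impedances:
  R: Z = R = 122 Ω
  C: Z = 1/(jωC) = -j/(ω·C) = 0 - j4445 Ω
Step 3 — Series combination: Z_total = R + C = 122 - j4445 Ω = 4446∠-88.4° Ω.
Step 4 — Power factor: PF = cos(φ) = Re(Z)/|Z| = 122/4446 = 0.02744.
Step 5 — Type: Im(Z) = -4445 ⇒ leading (phase φ = -88.4°).

PF = 0.02744 (leading, φ = -88.4°)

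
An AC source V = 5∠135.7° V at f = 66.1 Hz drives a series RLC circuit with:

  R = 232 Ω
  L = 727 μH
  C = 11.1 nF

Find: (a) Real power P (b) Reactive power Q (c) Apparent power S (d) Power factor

Step 1 — Angular frequency: ω = 2π·f = 2π·66.1 = 415.3 rad/s.
Step 2 — Component impedances:
  R: Z = R = 232 Ω
  L: Z = jωL = j·415.3·0.000727 = 0 + j0.3019 Ω
  C: Z = 1/(jωC) = -j/(ω·C) = 0 - j2.169e+05 Ω
Step 3 — Series combination: Z_total = R + L + C = 232 - j2.169e+05 Ω = 2.169e+05∠-89.9° Ω.
Step 4 — Source phasor: V = 5∠135.7° V = -3.578 + j3.492 V.
Step 5 — Current: I = V / Z = -1.612e-05 - j1.648e-05 A = 2.305e-05∠-134.4° A.
Step 6 — Complex power: S = V·I* = 1.233e-07 - j0.0001153 VA.
Step 7 — Real power: P = Re(S) = 1.233e-07 W.
Step 8 — Reactive power: Q = Im(S) = -0.0001153 VAR.
Step 9 — Apparent power: |S| = 0.0001153 VA.
Step 10 — Power factor: PF = P/|S| = 0.00107 (leading).

(a) P = 1.233e-07 W  (b) Q = -0.0001153 VAR  (c) S = 0.0001153 VA  (d) PF = 0.00107 (leading)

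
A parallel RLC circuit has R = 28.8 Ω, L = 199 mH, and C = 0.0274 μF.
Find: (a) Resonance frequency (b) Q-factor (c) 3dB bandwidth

Step 1 — Resonance: ω₀ = 1/√(LC) = 1/√(0.199·2.74e-08) = 1.354e+04 rad/s.
Step 2 — f₀ = ω₀/(2π) = 2155 Hz.
Step 3 — Parallel Q: Q = R/(ω₀L) = 28.8/(1.354e+04·0.199) = 0.01069.
Step 4 — Bandwidth: Δω = ω₀/Q = 1.267e+06 rad/s; BW = Δω/(2π) = 2.017e+05 Hz.

(a) f₀ = 2155 Hz  (b) Q = 0.01069  (c) BW = 2.017e+05 Hz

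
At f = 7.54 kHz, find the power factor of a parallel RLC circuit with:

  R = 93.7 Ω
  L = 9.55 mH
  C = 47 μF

Step 1 — Angular frequency: ω = 2π·f = 2π·7540 = 4.738e+04 rad/s.
Step 2 — Component impedances:
  R: Z = R = 93.7 Ω
  L: Z = jωL = j·4.738e+04·0.00955 = 0 + j452.4 Ω
  C: Z = 1/(jωC) = -j/(ω·C) = 0 - j0.4491 Ω
Step 3 — Parallel combination: 1/Z_total = 1/R + 1/L + 1/C; Z_total = 0.002157 - j0.4495 Ω = 0.4495∠-89.7° Ω.
Step 4 — Power factor: PF = cos(φ) = Re(Z)/|Z| = 0.0021568/0.44955 = 0.004798.
Step 5 — Type: Im(Z) = -0.4495 ⇒ leading (phase φ = -89.7°).

PF = 0.004798 (leading, φ = -89.7°)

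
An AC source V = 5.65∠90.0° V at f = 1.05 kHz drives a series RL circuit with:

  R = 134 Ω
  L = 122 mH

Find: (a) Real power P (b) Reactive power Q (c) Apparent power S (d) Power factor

Step 1 — Angular frequency: ω = 2π·f = 2π·1050 = 6597 rad/s.
Step 2 — Component impedances:
  R: Z = R = 134 Ω
  L: Z = jωL = j·6597·0.122 = 0 + j804.9 Ω
Step 3 — Series combination: Z_total = R + L = 134 + j804.9 Ω = 816∠80.5° Ω.
Step 4 — Source phasor: V = 5.65∠90.0° V = 0 + j5.65 V.
Step 5 — Current: I = V / Z = 0.00683 + j0.001137 A = 0.006924∠9.5° A.
Step 6 — Complex power: S = V·I* = 0.006425 + j0.03859 VA.
Step 7 — Real power: P = Re(S) = 0.006425 W.
Step 8 — Reactive power: Q = Im(S) = 0.03859 VAR.
Step 9 — Apparent power: |S| = 0.03912 VA.
Step 10 — Power factor: PF = P/|S| = 0.1642 (lagging).

(a) P = 0.006425 W  (b) Q = 0.03859 VAR  (c) S = 0.03912 VA  (d) PF = 0.1642 (lagging)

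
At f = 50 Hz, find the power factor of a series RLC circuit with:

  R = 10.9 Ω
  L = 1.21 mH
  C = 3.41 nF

Step 1 — Angular frequency: ω = 2π·f = 2π·50 = 314.2 rad/s.
Step 2 — Component impedances:
  R: Z = R = 10.9 Ω
  L: Z = jωL = j·314.2·0.00121 = 0 + j0.3801 Ω
  C: Z = 1/(jωC) = -j/(ω·C) = 0 - j9.335e+05 Ω
Step 3 — Series combination: Z_total = R + L + C = 10.9 - j9.335e+05 Ω = 9.335e+05∠-90.0° Ω.
Step 4 — Power factor: PF = cos(φ) = Re(Z)/|Z| = 10.9/9.335e+05 = 1.168e-05.
Step 5 — Type: Im(Z) = -9.335e+05 ⇒ leading (phase φ = -90.0°).

PF = 1.168e-05 (leading, φ = -90.0°)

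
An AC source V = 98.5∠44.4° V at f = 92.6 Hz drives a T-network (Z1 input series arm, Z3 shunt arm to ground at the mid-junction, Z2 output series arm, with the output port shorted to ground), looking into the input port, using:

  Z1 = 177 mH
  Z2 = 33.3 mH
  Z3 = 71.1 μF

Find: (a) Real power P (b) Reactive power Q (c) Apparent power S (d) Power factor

Step 1 — Angular frequency: ω = 2π·f = 2π·92.6 = 581.8 rad/s.
Step 2 — Component impedances:
  Z1: Z = jωL = j·581.8·0.177 = 0 + j103 Ω
  Z2: Z = jωL = j·581.8·0.0333 = 0 + j19.37 Ω
  Z3: Z = 1/(jωC) = -j/(ω·C) = 0 - j24.17 Ω
Step 3 — With the output port shorted to ground, the output series arm Z2 runs from the junction to ground; the shunt arm Z3 also runs from the junction to ground. They appear in parallel: Z3 || Z2 = 0 + j97.6 Ω.
Step 4 — Series with input arm Z1: Z_in = Z1 + (Z3 || Z2) = 0 + j200.6 Ω = 200.6∠90.0° Ω.
Step 5 — Source phasor: V = 98.5∠44.4° V = 70.38 + j68.92 V.
Step 6 — Current: I = V / Z = 0.3436 - j0.3509 A = 0.4911∠-45.6° A.
Step 7 — Complex power: S = V·I* = 0 + j48.37 VA.
Step 8 — Real power: P = Re(S) = 0 W.
Step 9 — Reactive power: Q = Im(S) = 48.37 VAR.
Step 10 — Apparent power: |S| = 48.37 VA.
Step 11 — Power factor: PF = P/|S| = 0 (lagging).

(a) P = 0 W  (b) Q = 48.37 VAR  (c) S = 48.37 VA  (d) PF = 0 (lagging)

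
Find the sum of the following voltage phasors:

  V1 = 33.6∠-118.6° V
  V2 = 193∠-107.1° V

Step 1 — Convert each phasor to rectangular form:
  V1 = 33.6·(cos(-118.6°) + j·sin(-118.6°)) = -16.08 - j29.5 V
  V2 = 193·(cos(-107.1°) + j·sin(-107.1°)) = -56.75 - j184.5 V
Step 2 — Sum components: V_total = -72.83 - j214 V.
Step 3 — Convert to polar: |V_total| = 226 V, ∠V_total = -108.8°.

V_total = 226∠-108.8° V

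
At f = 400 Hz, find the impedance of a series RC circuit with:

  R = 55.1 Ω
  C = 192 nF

Step 1 — Angular frequency: ω = 2π·f = 2π·400 = 2513 rad/s.
Step 2 — Component impedances:
  R: Z = R = 55.1 Ω
  C: Z = 1/(jωC) = -j/(ω·C) = 0 - j2072 Ω
Step 3 — Series combination: Z_total = R + C = 55.1 - j2072 Ω = 2073∠-88.5° Ω.

Z = 55.1 - j2072 Ω = 2073∠-88.5° Ω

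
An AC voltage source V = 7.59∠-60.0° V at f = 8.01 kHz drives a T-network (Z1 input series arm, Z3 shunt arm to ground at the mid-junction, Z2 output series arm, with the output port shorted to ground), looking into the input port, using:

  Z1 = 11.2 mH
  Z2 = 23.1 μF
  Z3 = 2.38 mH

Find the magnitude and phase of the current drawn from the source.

Step 1 — Angular frequency: ω = 2π·f = 2π·8010 = 5.033e+04 rad/s.
Step 2 — Component impedances:
  Z1: Z = jωL = j·5.033e+04·0.0112 = 0 + j563.7 Ω
  Z2: Z = 1/(jωC) = -j/(ω·C) = 0 - j0.8602 Ω
  Z3: Z = jωL = j·5.033e+04·0.00238 = 0 + j119.8 Ω
Step 3 — With the output port shorted to ground, the output series arm Z2 runs from the junction to ground; the shunt arm Z3 also runs from the junction to ground. They appear in parallel: Z3 || Z2 = 0 - j0.8664 Ω.
Step 4 — Series with input arm Z1: Z_in = Z1 + (Z3 || Z2) = 0 + j562.8 Ω = 562.8∠90.0° Ω.
Step 5 — Source phasor: V = 7.59∠-60.0° V = 3.795 - j6.573 V.
Step 6 — Ohm's law: I = V / Z_total = (3.795 - j6.573) / (0 + j562.8) = -0.01168 - j0.006743 A.
Step 7 — Convert to polar: |I| = 0.01349 A, ∠I = -150.0°.

I = 0.01349∠-150.0° A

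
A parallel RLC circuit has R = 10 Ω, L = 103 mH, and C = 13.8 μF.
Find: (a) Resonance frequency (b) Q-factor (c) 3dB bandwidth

Step 1 — Resonance: ω₀ = 1/√(LC) = 1/√(0.103·1.38e-05) = 838.8 rad/s.
Step 2 — f₀ = ω₀/(2π) = 133.5 Hz.
Step 3 — Parallel Q: Q = R/(ω₀L) = 10/(838.8·0.103) = 0.1157.
Step 4 — Bandwidth: Δω = ω₀/Q = 7246 rad/s; BW = Δω/(2π) = 1153 Hz.

(a) f₀ = 133.5 Hz  (b) Q = 0.1157  (c) BW = 1153 Hz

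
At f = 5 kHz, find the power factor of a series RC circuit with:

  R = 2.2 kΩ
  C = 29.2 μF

Step 1 — Angular frequency: ω = 2π·f = 2π·5000 = 3.142e+04 rad/s.
Step 2 — Component impedances:
  R: Z = R = 2200 Ω
  C: Z = 1/(jωC) = -j/(ω·C) = 0 - j1.09 Ω
Step 3 — Series combination: Z_total = R + C = 2200 - j1.09 Ω = 2200∠-0.0° Ω.
Step 4 — Power factor: PF = cos(φ) = Re(Z)/|Z| = 2200/2200 = 1.
Step 5 — Type: Im(Z) = -1.09 ⇒ leading (phase φ = -0.0°).

PF = 1 (leading, φ = -0.0°)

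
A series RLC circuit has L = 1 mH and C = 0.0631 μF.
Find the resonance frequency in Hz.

Step 1 — Resonance condition Im(Z)=0 gives ω₀ = 1/√(LC).
Step 2 — ω₀ = 1/√(0.001·6.31e-08) = 1.259e+05 rad/s.
Step 3 — f₀ = ω₀/(2π) = 2.004e+04 Hz.

f₀ = 2.004e+04 Hz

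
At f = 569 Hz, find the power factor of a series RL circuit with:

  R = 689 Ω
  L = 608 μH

Step 1 — Angular frequency: ω = 2π·f = 2π·569 = 3575 rad/s.
Step 2 — Component impedances:
  R: Z = R = 689 Ω
  L: Z = jωL = j·3575·0.000608 = 0 + j2.174 Ω
Step 3 — Series combination: Z_total = R + L = 689 + j2.174 Ω = 689∠0.2° Ω.
Step 4 — Power factor: PF = cos(φ) = Re(Z)/|Z| = 689/689 = 1.
Step 5 — Type: Im(Z) = 2.174 ⇒ lagging (phase φ = 0.2°).

PF = 1 (lagging, φ = 0.2°)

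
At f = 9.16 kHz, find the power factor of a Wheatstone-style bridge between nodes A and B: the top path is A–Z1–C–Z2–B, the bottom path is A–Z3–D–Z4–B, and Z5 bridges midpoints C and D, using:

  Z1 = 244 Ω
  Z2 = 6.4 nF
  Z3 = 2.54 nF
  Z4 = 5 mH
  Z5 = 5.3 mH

Step 1 — Angular frequency: ω = 2π·f = 2π·9160 = 5.755e+04 rad/s.
Step 2 — Component impedances:
  Z1: Z = R = 244 Ω
  Z2: Z = 1/(jωC) = -j/(ω·C) = 0 - j2715 Ω
  Z3: Z = 1/(jωC) = -j/(ω·C) = 0 - j6841 Ω
  Z4: Z = jωL = j·5.755e+04·0.005 = 0 + j287.8 Ω
  Z5: Z = jωL = j·5.755e+04·0.0053 = 0 + j305 Ω
Step 3 — Bridge requires nodal analysis (the Z5 bridge couples midpoints C and D, so the two paths cannot be reduced to a simple series/parallel combination). Setting node B to ground and injecting 1 A at node A, the 3-node admittance system at A, C, D solves to V_A = Z_AB = 273.8 + j771.6 Ω = 818.7∠70.5° Ω.
Step 4 — Power factor: PF = cos(φ) = Re(Z)/|Z| = 273.83/818.73 = 0.3345.
Step 5 — Type: Im(Z) = 771.6 ⇒ lagging (phase φ = 70.5°).

PF = 0.3345 (lagging, φ = 70.5°)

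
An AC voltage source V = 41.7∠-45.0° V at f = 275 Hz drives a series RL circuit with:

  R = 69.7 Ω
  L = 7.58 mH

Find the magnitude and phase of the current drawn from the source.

Step 1 — Angular frequency: ω = 2π·f = 2π·275 = 1728 rad/s.
Step 2 — Component impedances:
  R: Z = R = 69.7 Ω
  L: Z = jωL = j·1728·0.00758 = 0 + j13.1 Ω
Step 3 — Series combination: Z_total = R + L = 69.7 + j13.1 Ω = 70.92∠10.6° Ω.
Step 4 — Source phasor: V = 41.7∠-45.0° V = 29.49 - j29.49 V.
Step 5 — Ohm's law: I = V / Z_total = (29.49 - j29.49) / (69.7 + j13.1) = 0.3318 - j0.4854 A.
Step 6 — Convert to polar: |I| = 0.588 A, ∠I = -55.6°.

I = 0.588∠-55.6° A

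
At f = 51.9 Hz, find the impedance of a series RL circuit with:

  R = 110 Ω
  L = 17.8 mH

Step 1 — Angular frequency: ω = 2π·f = 2π·51.9 = 326.1 rad/s.
Step 2 — Component impedances:
  R: Z = R = 110 Ω
  L: Z = jωL = j·326.1·0.0178 = 0 + j5.805 Ω
Step 3 — Series combination: Z_total = R + L = 110 + j5.805 Ω = 110.2∠3.0° Ω.

Z = 110 + j5.805 Ω = 110.2∠3.0° Ω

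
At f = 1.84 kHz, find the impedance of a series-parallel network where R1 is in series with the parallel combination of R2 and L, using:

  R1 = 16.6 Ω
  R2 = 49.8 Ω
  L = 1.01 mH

Step 1 — Angular frequency: ω = 2π·f = 2π·1840 = 1.156e+04 rad/s.
Step 2 — Component impedances:
  R1: Z = R = 16.6 Ω
  R2: Z = R = 49.8 Ω
  L: Z = jωL = j·1.156e+04·0.00101 = 0 + j11.68 Ω
Step 3 — Parallel branch: R2 || L = 1/(1/R2 + 1/L) = 2.595 + j11.07 Ω.
Step 4 — Series with R1: Z_total = R1 + (R2 || L) = 19.2 + j11.07 Ω = 22.16∠30.0° Ω.

Z = 19.2 + j11.07 Ω = 22.16∠30.0° Ω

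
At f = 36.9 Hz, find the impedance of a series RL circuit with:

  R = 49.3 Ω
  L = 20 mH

Step 1 — Angular frequency: ω = 2π·f = 2π·36.9 = 231.8 rad/s.
Step 2 — Component impedances:
  R: Z = R = 49.3 Ω
  L: Z = jωL = j·231.8·0.02 = 0 + j4.637 Ω
Step 3 — Series combination: Z_total = R + L = 49.3 + j4.637 Ω = 49.52∠5.4° Ω.

Z = 49.3 + j4.637 Ω = 49.52∠5.4° Ω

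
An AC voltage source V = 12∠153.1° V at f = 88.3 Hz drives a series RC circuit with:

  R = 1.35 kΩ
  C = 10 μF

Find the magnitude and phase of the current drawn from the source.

Step 1 — Angular frequency: ω = 2π·f = 2π·88.3 = 554.8 rad/s.
Step 2 — Component impedances:
  R: Z = R = 1350 Ω
  C: Z = 1/(jωC) = -j/(ω·C) = 0 - j180.2 Ω
Step 3 — Series combination: Z_total = R + C = 1350 - j180.2 Ω = 1362∠-7.6° Ω.
Step 4 — Source phasor: V = 12∠153.1° V = -10.7 + j5.429 V.
Step 5 — Ohm's law: I = V / Z_total = (-10.7 + j5.429) / (1350 - j180.2) = -0.008316 + j0.002911 A.
Step 6 — Convert to polar: |I| = 0.008811 A, ∠I = 160.7°.

I = 0.008811∠160.7° A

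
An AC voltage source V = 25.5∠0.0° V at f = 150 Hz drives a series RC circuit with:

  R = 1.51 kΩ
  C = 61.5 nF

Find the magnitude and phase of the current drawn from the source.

Step 1 — Angular frequency: ω = 2π·f = 2π·150 = 942.5 rad/s.
Step 2 — Component impedances:
  R: Z = R = 1510 Ω
  C: Z = 1/(jωC) = -j/(ω·C) = 0 - j1.725e+04 Ω
Step 3 — Series combination: Z_total = R + C = 1510 - j1.725e+04 Ω = 1.732e+04∠-85.0° Ω.
Step 4 — Source phasor: V = 25.5∠0.0° V = 25.5 V.
Step 5 — Ohm's law: I = V / Z_total = (25.5) / (1510 - j1.725e+04) = 0.0001284 + j0.001467 A.
Step 6 — Convert to polar: |I| = 0.001472 A, ∠I = 85.0°.

I = 0.001472∠85.0° A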